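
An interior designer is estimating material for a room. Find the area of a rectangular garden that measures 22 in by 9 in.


Shape: rectangle
Length l = 22 in, Width w = 9 in
Formula: A = l * w
A = 22 * 9
A = 198
198 in^2


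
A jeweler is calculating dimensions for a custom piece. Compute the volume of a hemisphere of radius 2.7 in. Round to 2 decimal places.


Shape: hemisphere (half of a sphere)
Radius r = 2.7 in
Formula: V = (1/2) * (4/3) * pi * r^3 = (2/3) * pi * r^3
r^3 = 19.683
(2/3) * 19.683 = 13.122
V = 13.122 * pi
V = 41.22
41.22 in^3


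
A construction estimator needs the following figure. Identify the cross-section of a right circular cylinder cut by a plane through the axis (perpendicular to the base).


Solid: right circular cylinder
Cutting plane: through the axis (perpendicular to the base)
Visualize the intersection of the plane with the solid's surface.
The boundary of the cut region is a rectangle.
rectangle


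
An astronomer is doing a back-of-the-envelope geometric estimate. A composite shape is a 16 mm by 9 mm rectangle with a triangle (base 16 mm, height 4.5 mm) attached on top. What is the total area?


Composite shape: rectangle + triangle
Rectangle area = 16 * 9 = 144
Triangle area = 0.5 * 16 * 4.5 = 36
Total = 144 + 36
Total = 180
180 mm^2


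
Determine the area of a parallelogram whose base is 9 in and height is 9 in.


Shape: parallelogram
Base b = 9 in, Height h = 9 in
Formula: A = b * h
A = 9 * 9
A = 81
81 in^2


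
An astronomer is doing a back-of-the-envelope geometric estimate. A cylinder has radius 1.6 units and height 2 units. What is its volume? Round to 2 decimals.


Shape: cylinder
Radius r = 1.6 units, Height h = 2 units
Formula: V = pi * r^2 * h
r^2 = 2.56
V = pi * 2.56 * 2
V = 5.12 * pi
V = 16.08
16.08 units^3


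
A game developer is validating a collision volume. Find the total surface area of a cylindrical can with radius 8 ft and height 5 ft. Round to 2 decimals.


Shape: closed cylinder
Radius r = 8 ft, Height h = 5 ft
Formula: SA = 2*pi*r^2 + 2*pi*r*h = 2*pi*r*(r + h)
r + h = 13
2 * r * (r + h) = 2 * 8 * 13 = 208
SA = 208 * pi
SA = 653.45
653.45 ft^2


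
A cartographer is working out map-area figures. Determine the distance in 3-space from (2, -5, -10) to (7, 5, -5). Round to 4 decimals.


3D distance between two points
P1 = (2, -5, -10), P2 = (7, 5, -5)
Formula: d = sqrt((x2-x1)^2 + (y2-y1)^2 + (z2-z1)^2)
dx = 7 - 2 = 5
dy = 5 - -5 = 10
dz = -5 - -10 = 5
dx^2 + dy^2 + dz^2 = 25 + 100 + 25 = 150
d = sqrt(150)
d = 12.2474
12.2474 units


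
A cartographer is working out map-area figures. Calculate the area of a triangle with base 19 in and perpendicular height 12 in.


Shape: triangle
Base b = 19 in, Height h = 12 in
Formula: A = (1/2) * b * h
A = 0.5 * 19 * 12
A = 0.5 * 228
A = 114
114 in^2


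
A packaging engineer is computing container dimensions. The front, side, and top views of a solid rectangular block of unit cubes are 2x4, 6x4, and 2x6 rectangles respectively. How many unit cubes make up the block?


Orthographic views of a solid rectangular block:
Front view 2 x 4 -> length = 2, height = 4
Side view 6 x 4 -> width = 6, height = 4 (consistent)
Top view 2 x 6 -> confirms length = 2, width = 6
The block is 2 x 6 x 4.
Total unit cubes = 2 * 6 * 4 = 48
48 unit cubes


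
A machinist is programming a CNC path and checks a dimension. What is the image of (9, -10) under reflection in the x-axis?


Transformation: reflection
Original point: (9, -10)
Rule for reflection over the x-axis: (x, y) -> (x, -y)
Apply: (9, -10) -> (9, 10)
(9, 10)


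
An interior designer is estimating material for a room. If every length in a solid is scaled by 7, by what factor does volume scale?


Linear scale factor k = 7
Rule: under a linear scaling by k, volumes scale by k^3.
k^3 = 7 * 7 * 7
k^3 = 49 * 7
k^3 = 343
Volume scales by a factor of 343.
343 (dimensionless)


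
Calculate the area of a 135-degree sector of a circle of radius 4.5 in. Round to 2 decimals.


Shape: circular sector
Radius r = 4.5 in, Angle = 135 degrees
Formula: A = (angle/360) * pi * r^2
r^2 = 20.25
Fraction of circle = 135/360
A = (135/360) * pi * 20.25
A = 7.59375 * pi
A = 23.86
23.86 in^2


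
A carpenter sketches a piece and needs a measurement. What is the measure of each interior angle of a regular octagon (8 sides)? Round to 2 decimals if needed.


Shape: regular octagon (8 sides)
Formula: interior angle = (n - 2) * 180 / n
(n - 2) = 6
(n - 2) * 180 = 1080
angle = 1080 / 8
angle = 135
135 degrees


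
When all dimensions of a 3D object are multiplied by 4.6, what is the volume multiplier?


Linear scale factor k = 4.6
Rule: under a linear scaling by k, volumes scale by k^3.
k^3 = 4.6 * 4.6 * 4.6
k^3 = 21.16 * 4.6
k^3 = 97.336
Volume scales by a factor of 97.336.
97.336 (dimensionless)


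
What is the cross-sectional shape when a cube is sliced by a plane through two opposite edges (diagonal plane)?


Solid: cube
Cutting plane: through two opposite edges (diagonal plane)
Visualize the intersection of the plane with the solid's surface.
The boundary of the cut region is a rectangle.
rectangle


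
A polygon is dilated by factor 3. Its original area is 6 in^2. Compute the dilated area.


Linear scale factor k = 3
Original area = 6 in^2
Rule: under a linear scaling by k, areas scale by k^2.
k^2 = 3^2 = 9
New area = 6 * 9
New area = 54
54 in^2


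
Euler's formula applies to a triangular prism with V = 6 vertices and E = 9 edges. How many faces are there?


Polyhedron: triangular prism
Euler's formula for convex polyhedra: V - E + F = 2
Given: V = 6 vertices and E = 9 edges
Solve for F:
F = 2 + E - V = 2 + 9 - 6 = 5
5 faces


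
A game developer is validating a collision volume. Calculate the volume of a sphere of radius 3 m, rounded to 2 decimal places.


Shape: sphere
Radius r = 3 m
Formula: V = (4/3) * pi * r^3
r^3 = 27
(4/3) * 27 = 36
V = 36 * pi
V = 113.1
113.1 m^3


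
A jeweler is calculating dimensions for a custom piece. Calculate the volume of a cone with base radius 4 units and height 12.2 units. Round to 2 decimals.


Shape: cone
Radius r = 4 units, Height h = 12.2 units
Formula: V = (1/3) * pi * r^2 * h
r^2 = 16
pi * r^2 * h = pi * 16 * 12.2 = 195.2 * pi
V = 195.2 * pi / 3
V = 204.41
204.41 units^3


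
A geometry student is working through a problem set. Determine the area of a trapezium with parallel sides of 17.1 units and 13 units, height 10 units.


Shape: trapezoid
Parallel sides a = 17.1 units, b = 13 units; Height h = 10 units
Formula: A = (a + b) * h / 2
a + b = 17.1 + 13 = 30.1
A = 30.1 * 10 / 2
A = 301 / 2
A = 150.5
150.5 units^2


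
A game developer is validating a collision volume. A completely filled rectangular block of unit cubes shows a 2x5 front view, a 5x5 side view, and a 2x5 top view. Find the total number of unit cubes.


Orthographic views of a solid rectangular block:
Front view 2 x 5 -> length = 2, height = 5
Side view 5 x 5 -> width = 5, height = 5 (consistent)
Top view 2 x 5 -> confirms length = 2, width = 5
The block is 2 x 5 x 5.
Total unit cubes = 2 * 5 * 5 = 50
50 unit cubes


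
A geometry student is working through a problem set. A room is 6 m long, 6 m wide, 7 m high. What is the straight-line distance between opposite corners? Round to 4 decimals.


Shape: rectangular box (space diagonal)
l = 6 m, w = 6 m, h = 7 m
Visualize: the diagonal of the base, then a right triangle with that diagonal and the height.
Formula: d = sqrt(l^2 + w^2 + h^2)
l^2 + w^2 + h^2 = 36 + 36 + 49 = 121
d = sqrt(121)
d = 11.0
11 m


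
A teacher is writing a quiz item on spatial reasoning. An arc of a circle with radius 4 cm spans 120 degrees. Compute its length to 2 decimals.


Shape: circular arc
Radius r = 4 cm, Angle = 120 degrees
Formula: L = (angle/360) * 2 * pi * r
2 * pi * r = 8 * pi
L = (120/360) * 8 * pi
L = 2.666667 * pi
L = 8.38
8.38 cm


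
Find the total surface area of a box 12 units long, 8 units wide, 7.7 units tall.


Shape: rectangular prism
l = 12 units, w = 8 units, h = 7.7 units
Formula: SA = 2(lw + lh + wh)
lw = 96, lh = 92.4, wh = 61.6
lw + lh + wh = 250
SA = 2 * 250
SA = 500
500 units^2


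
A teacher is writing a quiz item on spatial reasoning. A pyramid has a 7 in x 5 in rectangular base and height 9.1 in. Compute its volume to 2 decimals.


Shape: rectangular pyramid
Base: 7 in x 5 in, Height h = 9.1 in
Formula: V = (1/3) * base_area * h
base_area = 7 * 5 = 35
base_area * h = 35 * 9.1 = 318.5
V = 318.5 / 3
V = 106.17
106.17 in^3


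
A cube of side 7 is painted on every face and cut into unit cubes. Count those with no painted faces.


Large cube: 7 x 7 x 7, cut into unit cubes.
n = 7, so n - 2 = 5
Unpainted cubes form the interior (n - 2)^3 block.
(n - 2)^3 = 5^3 = 125
125 unit cubes


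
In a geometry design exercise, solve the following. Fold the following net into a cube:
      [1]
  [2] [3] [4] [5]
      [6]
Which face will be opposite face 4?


Net: cross layout. Take square 3 as the base (bottom).
Fold the four squares in the horizontal row up around 3: 2 -> left, 4 -> right, 5 wraps to the top.
Fold 1 and 6 up from 3: 1 -> back, 6 -> front.
Opposite pairs are therefore: (1, 6), (2, 4), (3, 5).
Face 4 is opposite face 2.
face 2


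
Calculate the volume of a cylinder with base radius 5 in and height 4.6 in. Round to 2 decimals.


Shape: cylinder
Radius r = 5 in, Height h = 4.6 in
Formula: V = pi * r^2 * h
r^2 = 25
V = pi * 25 * 4.6
V = 115 * pi
V = 361.28
361.28 in^3


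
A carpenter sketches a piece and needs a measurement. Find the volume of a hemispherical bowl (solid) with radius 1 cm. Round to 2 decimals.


Shape: hemisphere (half of a sphere)
Radius r = 1 cm
Formula: V = (1/2) * (4/3) * pi * r^3 = (2/3) * pi * r^3
r^3 = 1
(2/3) * 1 = 0.666667
V = 0.666667 * pi
V = 2.09
2.09 cm^3


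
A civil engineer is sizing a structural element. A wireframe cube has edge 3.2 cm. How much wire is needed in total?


Shape: cube
Side s = 3.2 cm
A cube has 12 edges, all equal.
Formula: total edge length = 12 * s
Total = 12 * 3.2
Total = 38.4
38.4 cm


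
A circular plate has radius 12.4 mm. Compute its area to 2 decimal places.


Shape: circle
Radius r = 12.4 mm
Formula: A = pi * r^2
r^2 = 12.4^2 = 153.76
A = pi * 153.76
A = 483.05
483.05 mm^2


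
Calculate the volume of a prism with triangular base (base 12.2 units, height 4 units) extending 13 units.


Shape: triangular prism
Triangle base = 12.2 units, triangle height = 4 units, prism length L = 13 units
Formula: V = (1/2 * b * h_tri) * L
Cross-section area = 0.5 * 12.2 * 4 = 24.4
V = 24.4 * 13
V = 317.2
317.2 units^3


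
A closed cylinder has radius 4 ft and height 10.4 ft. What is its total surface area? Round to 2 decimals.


Shape: closed cylinder
Radius r = 4 ft, Height h = 10.4 ft
Formula: SA = 2*pi*r^2 + 2*pi*r*h = 2*pi*r*(r + h)
r + h = 14.4
2 * r * (r + h) = 2 * 4 * 14.4 = 115.2
SA = 115.2 * pi
SA = 361.91
361.91 ft^2


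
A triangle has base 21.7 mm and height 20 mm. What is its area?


Shape: triangle
Base b = 21.7 mm, Height h = 20 mm
Formula: A = (1/2) * b * h
A = 0.5 * 21.7 * 20
A = 0.5 * 434
A = 217
217 mm^2


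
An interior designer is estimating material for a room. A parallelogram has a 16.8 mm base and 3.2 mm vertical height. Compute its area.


Shape: parallelogram
Base b = 16.8 mm, Height h = 3.2 mm
Formula: A = b * h
A = 16.8 * 3.2
A = 53.76
53.76 mm^2


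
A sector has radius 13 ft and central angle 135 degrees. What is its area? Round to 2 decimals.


Shape: circular sector
Radius r = 13 ft, Angle = 135 degrees
Formula: A = (angle/360) * pi * r^2
r^2 = 169
Fraction of circle = 135/360
A = (135/360) * pi * 169
A = 63.375 * pi
A = 199.1
199.1 ft^2


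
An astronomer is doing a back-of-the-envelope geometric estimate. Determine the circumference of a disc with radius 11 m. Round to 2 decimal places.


Shape: circle
Radius r = 11 m
Formula: C = 2 * pi * r
C = 2 * pi * 11
C = 22 * pi
C = 69.12
69.12 m


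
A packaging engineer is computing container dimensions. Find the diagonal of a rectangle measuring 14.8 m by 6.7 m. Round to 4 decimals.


Shape: rectangle (diagonal via Pythagoras)
Sides: 14.8 m and 6.7 m
Formula: d = sqrt(l^2 + w^2)
l^2 = 219.04, w^2 = 44.89
l^2 + w^2 = 263.93
d = sqrt(263.93)
d = 16.2459
16.2459 m


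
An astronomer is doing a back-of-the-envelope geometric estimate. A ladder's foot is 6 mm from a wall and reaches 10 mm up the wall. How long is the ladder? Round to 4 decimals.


Shape: right triangle
Legs a = 6 mm, b = 10 mm
Formula: c = sqrt(a^2 + b^2)
a^2 = 36, b^2 = 100
a^2 + b^2 = 136
c = sqrt(136)
c = 11.6619
11.6619 mm


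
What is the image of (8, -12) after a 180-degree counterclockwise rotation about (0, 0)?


Transformation: rotation about the origin
Original point: (8, -12)
Rule for 180 deg: (x, y) -> (-x, -y)
Apply: (8, -12) -> (-8, 12)
(-8, 12)


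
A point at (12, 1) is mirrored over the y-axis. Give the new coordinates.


Transformation: reflection
Original point: (12, 1)
Rule for reflection over the y-axis: (x, y) -> (-x, y)
Apply: (12, 1) -> (-12, 1)
(-12, 1)


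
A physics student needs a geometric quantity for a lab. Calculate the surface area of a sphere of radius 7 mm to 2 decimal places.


Shape: sphere
Radius r = 7 mm
Formula: SA = 4 * pi * r^2
r^2 = 49
SA = 4 * pi * 49
SA = 196 * pi
SA = 615.75
615.75 mm^2


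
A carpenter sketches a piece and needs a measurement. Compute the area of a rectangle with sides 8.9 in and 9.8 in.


Shape: rectangle
Length l = 8.9 in, Width w = 9.8 in
Formula: A = l * w
A = 8.9 * 9.8
A = 87.22
87.22 in^2


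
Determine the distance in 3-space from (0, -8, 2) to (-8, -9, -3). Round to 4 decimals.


3D distance between two points
P1 = (0, -8, 2), P2 = (-8, -9, -3)
Formula: d = sqrt((x2-x1)^2 + (y2-y1)^2 + (z2-z1)^2)
dx = -8 - 0 = -8
dy = -9 - -8 = -1
dz = -3 - 2 = -5
dx^2 + dy^2 + dz^2 = 64 + 1 + 25 = 90
d = sqrt(90)
d = 9.4868
9.4868 units


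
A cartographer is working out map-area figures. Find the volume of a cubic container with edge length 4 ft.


Shape: cube
Side s = 4 ft
Formula: V = s^3
V = 4 * 4 * 4
V = 16 * 4
V = 64
64 ft^3


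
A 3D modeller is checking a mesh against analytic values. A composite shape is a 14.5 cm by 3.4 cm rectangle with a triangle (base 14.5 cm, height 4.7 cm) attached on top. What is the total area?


Composite shape: rectangle + triangle
Rectangle area = 14.5 * 3.4 = 49.3
Triangle area = 0.5 * 14.5 * 4.7 = 34.075
Total = 49.3 + 34.075
Total = 83.375
83.375 cm^2


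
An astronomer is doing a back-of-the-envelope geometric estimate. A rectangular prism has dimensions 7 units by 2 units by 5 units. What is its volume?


Shape: rectangular prism
l = 7 units, w = 2 units, h = 5 units
Formula: V = l * w * h
V = 7 * 2 * 5
V = 14 * 5
V = 70
70 units^3


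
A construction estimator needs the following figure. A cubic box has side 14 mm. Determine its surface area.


Shape: cube
Side s = 14 mm
A cube has 6 square faces.
Formula: SA = 6 * s^2
s^2 = 196
SA = 6 * 196
SA = 1176
1176 mm^2


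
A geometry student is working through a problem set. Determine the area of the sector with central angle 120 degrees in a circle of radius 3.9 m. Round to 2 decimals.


Shape: circular sector
Radius r = 3.9 m, Angle = 120 degrees
Formula: A = (angle/360) * pi * r^2
r^2 = 15.21
Fraction of circle = 120/360
A = (120/360) * pi * 15.21
A = 5.07 * pi
A = 15.93
15.93 m^2


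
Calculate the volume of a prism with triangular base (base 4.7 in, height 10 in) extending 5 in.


Shape: triangular prism
Triangle base = 4.7 in, triangle height = 10 in, prism length L = 5 in
Formula: V = (1/2 * b * h_tri) * L
Cross-section area = 0.5 * 4.7 * 10 = 23.5
V = 23.5 * 5
V = 117.5
117.5 in^3


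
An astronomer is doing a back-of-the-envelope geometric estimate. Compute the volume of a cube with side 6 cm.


Shape: cube
Side s = 6 cm
Formula: V = s^3
V = 6 * 6 * 6
V = 36 * 6
V = 216
216 cm^3


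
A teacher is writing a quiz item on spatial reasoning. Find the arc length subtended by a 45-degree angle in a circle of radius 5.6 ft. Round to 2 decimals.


Shape: circular arc
Radius r = 5.6 ft, Angle = 45 degrees
Formula: L = (angle/360) * 2 * pi * r
2 * pi * r = 11.2 * pi
L = (45/360) * 11.2 * pi
L = 1.4 * pi
L = 4.4
4.4 ft


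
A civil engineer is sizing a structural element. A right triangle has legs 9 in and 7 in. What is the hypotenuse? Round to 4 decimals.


Shape: right triangle
Legs a = 9 in, b = 7 in
Formula: c = sqrt(a^2 + b^2)
a^2 = 81, b^2 = 49
a^2 + b^2 = 130
c = sqrt(130)
c = 11.4018
11.4018 in


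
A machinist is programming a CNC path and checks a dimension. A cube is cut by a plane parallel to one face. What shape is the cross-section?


Solid: cube
Cutting plane: parallel to one face
Visualize the intersection of the plane with the solid's surface.
The boundary of the cut region is a square.
square


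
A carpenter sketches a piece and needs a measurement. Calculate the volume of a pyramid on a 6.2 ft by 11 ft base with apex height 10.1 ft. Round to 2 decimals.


Shape: rectangular pyramid
Base: 6.2 ft x 11 ft, Height h = 10.1 ft
Formula: V = (1/3) * base_area * h
base_area = 6.2 * 11 = 68.2
base_area * h = 68.2 * 10.1 = 688.82
V = 688.82 / 3
V = 229.61
229.61 ft^3


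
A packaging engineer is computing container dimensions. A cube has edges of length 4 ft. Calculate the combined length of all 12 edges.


Shape: cube
Side s = 4 ft
A cube has 12 edges, all equal.
Formula: total edge length = 12 * s
Total = 12 * 4
Total = 48
48 ft


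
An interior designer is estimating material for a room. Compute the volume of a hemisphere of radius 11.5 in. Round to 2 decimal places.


Shape: hemisphere (half of a sphere)
Radius r = 11.5 in
Formula: V = (1/2) * (4/3) * pi * r^3 = (2/3) * pi * r^3
r^3 = 1520.875
(2/3) * 1520.875 = 1013.916667
V = 1013.916667 * pi
V = 3185.31
3185.31 in^3


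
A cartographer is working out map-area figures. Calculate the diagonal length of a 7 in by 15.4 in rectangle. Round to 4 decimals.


Shape: rectangle (diagonal via Pythagoras)
Sides: 7 in and 15.4 in
Formula: d = sqrt(l^2 + w^2)
l^2 = 49, w^2 = 237.16
l^2 + w^2 = 286.16
d = sqrt(286.16)
d = 16.9163
16.9163 in


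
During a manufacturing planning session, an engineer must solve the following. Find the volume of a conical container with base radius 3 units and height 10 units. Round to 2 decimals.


Shape: cone
Radius r = 3 units, Height h = 10 units
Formula: V = (1/3) * pi * r^2 * h
r^2 = 9
pi * r^2 * h = pi * 9 * 10 = 90 * pi
V = 90 * pi / 3
V = 94.25
94.25 units^3


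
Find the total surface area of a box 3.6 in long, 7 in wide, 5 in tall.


Shape: rectangular prism
l = 3.6 in, w = 7 in, h = 5 in
Formula: SA = 2(lw + lh + wh)
lw = 25.2, lh = 18, wh = 35
lw + lh + wh = 78.2
SA = 2 * 78.2
SA = 156.4
156.4 in^2


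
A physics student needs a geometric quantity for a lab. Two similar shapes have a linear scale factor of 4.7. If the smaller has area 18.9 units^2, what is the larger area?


Linear scale factor k = 4.7
Original area = 18.9 units^2
Rule: under a linear scaling by k, areas scale by k^2.
k^2 = 4.7^2 = 22.09
New area = 18.9 * 22.09
New area = 417.501
417.501 units^2


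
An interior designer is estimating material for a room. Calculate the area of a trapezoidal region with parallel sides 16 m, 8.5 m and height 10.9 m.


Shape: trapezoid
Parallel sides a = 16 m, b = 8.5 m; Height h = 10.9 m
Formula: A = (a + b) * h / 2
a + b = 16 + 8.5 = 24.5
A = 24.5 * 10.9 / 2
A = 267.05 / 2
A = 133.525
133.525 m^2


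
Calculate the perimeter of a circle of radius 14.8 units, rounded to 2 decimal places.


Shape: circle
Radius r = 14.8 units
Formula: C = 2 * pi * r
C = 2 * pi * 14.8
C = 29.6 * pi
C = 92.99
92.99 units


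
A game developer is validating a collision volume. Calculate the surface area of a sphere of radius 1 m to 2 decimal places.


Shape: sphere
Radius r = 1 m
Formula: SA = 4 * pi * r^2
r^2 = 1
SA = 4 * pi * 1
SA = 4 * pi
SA = 12.57
12.57 m^2


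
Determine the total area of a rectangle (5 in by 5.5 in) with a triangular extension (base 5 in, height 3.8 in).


Composite shape: rectangle + triangle
Rectangle area = 5 * 5.5 = 27.5
Triangle area = 0.5 * 5 * 3.8 = 9.5
Total = 27.5 + 9.5
Total = 37
37 in^2


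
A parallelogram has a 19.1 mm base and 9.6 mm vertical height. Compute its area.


Shape: parallelogram
Base b = 19.1 mm, Height h = 9.6 mm
Formula: A = b * h
A = 19.1 * 9.6
A = 183.36
183.36 mm^2


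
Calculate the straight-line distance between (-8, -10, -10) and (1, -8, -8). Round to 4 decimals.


3D distance between two points
P1 = (-8, -10, -10), P2 = (1, -8, -8)
Formula: d = sqrt((x2-x1)^2 + (y2-y1)^2 + (z2-z1)^2)
dx = 1 - -8 = 9
dy = -8 - -10 = 2
dz = -8 - -10 = 2
dx^2 + dy^2 + dz^2 = 81 + 4 + 4 = 89
d = sqrt(89)
d = 9.434
9.434 units


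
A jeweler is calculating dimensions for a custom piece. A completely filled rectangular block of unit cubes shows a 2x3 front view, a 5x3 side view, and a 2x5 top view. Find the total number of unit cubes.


Orthographic views of a solid rectangular block:
Front view 2 x 3 -> length = 2, height = 3
Side view 5 x 3 -> width = 5, height = 3 (consistent)
Top view 2 x 5 -> confirms length = 2, width = 5
The block is 2 x 5 x 3.
Total unit cubes = 2 * 5 * 3 = 30
30 unit cubes


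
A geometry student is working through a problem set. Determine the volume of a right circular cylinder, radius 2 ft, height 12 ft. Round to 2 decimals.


Shape: cylinder
Radius r = 2 ft, Height h = 12 ft
Formula: V = pi * r^2 * h
r^2 = 4
V = pi * 4 * 12
V = 48 * pi
V = 150.8
150.8 ft^3


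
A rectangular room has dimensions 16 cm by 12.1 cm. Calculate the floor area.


Shape: rectangle
Length l = 16 cm, Width w = 12.1 cm
Formula: A = l * w
A = 16 * 12.1
A = 193.6
193.6 cm^2


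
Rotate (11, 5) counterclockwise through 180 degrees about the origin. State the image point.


Transformation: rotation about the origin
Original point: (11, 5)
Rule for 180 deg: (x, y) -> (-x, -y)
Apply: (11, 5) -> (-11, -5)
(-11, -5)


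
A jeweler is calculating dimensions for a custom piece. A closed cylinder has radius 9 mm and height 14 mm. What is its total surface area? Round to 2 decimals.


Shape: closed cylinder
Radius r = 9 mm, Height h = 14 mm
Formula: SA = 2*pi*r^2 + 2*pi*r*h = 2*pi*r*(r + h)
r + h = 23
2 * r * (r + h) = 2 * 9 * 23 = 414
SA = 414 * pi
SA = 1300.62
1300.62 mm^2


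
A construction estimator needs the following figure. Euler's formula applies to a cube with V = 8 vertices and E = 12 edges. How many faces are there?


Polyhedron: cube
Euler's formula for convex polyhedra: V - E + F = 2
Given: V = 8 vertices and E = 12 edges
Solve for F:
F = 2 + E - V = 2 + 12 - 8 = 6
6 faces


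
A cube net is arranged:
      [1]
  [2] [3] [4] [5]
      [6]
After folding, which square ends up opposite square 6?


Net: cross layout. Take square 3 as the base (bottom).
Fold the four squares in the horizontal row up around 3: 2 -> left, 4 -> right, 5 wraps to the top.
Fold 1 and 6 up from 3: 1 -> back, 6 -> front.
Opposite pairs are therefore: (1, 6), (2, 4), (3, 5).
Face 6 is opposite face 1.
face 1


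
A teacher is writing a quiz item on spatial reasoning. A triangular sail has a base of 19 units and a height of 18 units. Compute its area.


Shape: triangle
Base b = 19 units, Height h = 18 units
Formula: A = (1/2) * b * h
A = 0.5 * 19 * 18
A = 0.5 * 342
A = 171
171 units^2


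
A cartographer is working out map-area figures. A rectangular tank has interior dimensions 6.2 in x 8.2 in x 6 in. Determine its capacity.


Shape: rectangular prism
l = 6.2 in, w = 8.2 in, h = 6 in
Formula: V = l * w * h
V = 6.2 * 8.2 * 6
V = 50.84 * 6
V = 305.04
305.04 in^3


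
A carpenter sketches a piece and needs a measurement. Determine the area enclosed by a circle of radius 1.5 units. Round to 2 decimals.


Shape: circle
Radius r = 1.5 units
Formula: A = pi * r^2
r^2 = 1.5^2 = 2.25
A = pi * 2.25
A = 7.07
7.07 units^2


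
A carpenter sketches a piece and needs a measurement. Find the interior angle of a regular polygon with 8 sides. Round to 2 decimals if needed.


Shape: regular octagon (8 sides)
Formula: interior angle = (n - 2) * 180 / n
(n - 2) = 6
(n - 2) * 180 = 1080
angle = 1080 / 8
angle = 135
135 degrees


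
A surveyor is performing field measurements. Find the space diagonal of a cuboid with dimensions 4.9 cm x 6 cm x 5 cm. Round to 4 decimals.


Shape: rectangular box (space diagonal)
l = 4.9 cm, w = 6 cm, h = 5 cm
Visualize: the diagonal of the base, then a right triangle with that diagonal and the height.
Formula: d = sqrt(l^2 + w^2 + h^2)
l^2 + w^2 + h^2 = 24.01 + 36 + 25 = 85.01
d = sqrt(85.01)
d = 9.2201
9.2201 cm


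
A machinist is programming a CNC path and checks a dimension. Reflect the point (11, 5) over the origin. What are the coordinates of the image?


Transformation: reflection
Original point: (11, 5)
Rule for reflection through the origin: (x, y) -> (-x, -y)
Apply: (11, 5) -> (-11, -5)
(-11, -5)


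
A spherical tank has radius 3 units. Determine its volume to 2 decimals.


Shape: sphere
Radius r = 3 units
Formula: V = (4/3) * pi * r^3
r^3 = 27
(4/3) * 27 = 36
V = 36 * pi
V = 113.1
113.1 units^3


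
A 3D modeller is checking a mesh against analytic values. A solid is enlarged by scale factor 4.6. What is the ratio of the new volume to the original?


Linear scale factor k = 4.6
Rule: under a linear scaling by k, volumes scale by k^3.
k^3 = 4.6 * 4.6 * 4.6
k^3 = 21.16 * 4.6
k^3 = 97.336
Volume scales by a factor of 97.336.
97.336 (dimensionless)


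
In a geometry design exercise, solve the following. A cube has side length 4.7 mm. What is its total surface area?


Shape: cube
Side s = 4.7 mm
A cube has 6 square faces.
Formula: SA = 6 * s^2
s^2 = 22.09
SA = 6 * 22.09
SA = 132.54
132.54 mm^2


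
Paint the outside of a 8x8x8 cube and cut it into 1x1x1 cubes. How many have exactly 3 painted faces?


Large cube: 8 x 8 x 8, cut into unit cubes.
Cubes with 3 painted faces are at the corners. A cube always has 8 corners.
Count = 8
8 unit cubes


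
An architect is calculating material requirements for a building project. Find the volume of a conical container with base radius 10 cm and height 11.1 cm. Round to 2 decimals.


Shape: cone
Radius r = 10 cm, Height h = 11.1 cm
Formula: V = (1/3) * pi * r^2 * h
r^2 = 100
pi * r^2 * h = pi * 100 * 11.1 = 1110 * pi
V = 1110 * pi / 3
V = 1162.39
1162.39 cm^3


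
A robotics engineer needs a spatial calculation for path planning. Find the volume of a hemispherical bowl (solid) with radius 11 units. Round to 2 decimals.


Shape: hemisphere (half of a sphere)
Radius r = 11 units
Formula: V = (1/2) * (4/3) * pi * r^3 = (2/3) * pi * r^3
r^3 = 1331
(2/3) * 1331 = 887.333333
V = 887.333333 * pi
V = 2787.64
2787.64 units^3


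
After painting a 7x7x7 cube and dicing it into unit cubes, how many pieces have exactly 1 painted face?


Large cube: 7 x 7 x 7, cut into unit cubes.
n = 7, so n - 2 = 5
Cubes with 1 painted face lie in the interior of each face.
A cube has 6 faces; each contributes (n - 2)^2 = 25 such cubes.
Count = 6 * 25 = 150
150 unit cubes


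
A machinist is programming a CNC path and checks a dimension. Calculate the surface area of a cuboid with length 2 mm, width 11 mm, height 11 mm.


Shape: rectangular prism
l = 2 mm, w = 11 mm, h = 11 mm
Formula: SA = 2(lw + lh + wh)
lw = 22, lh = 22, wh = 121
lw + lh + wh = 165
SA = 2 * 165
SA = 330
330 mm^2


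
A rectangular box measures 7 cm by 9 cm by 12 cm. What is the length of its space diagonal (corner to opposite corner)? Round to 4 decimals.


Shape: rectangular box (space diagonal)
l = 7 cm, w = 9 cm, h = 12 cm
Visualize: the diagonal of the base, then a right triangle with that diagonal and the height.
Formula: d = sqrt(l^2 + w^2 + h^2)
l^2 + w^2 + h^2 = 49 + 81 + 144 = 274
d = sqrt(274)
d = 16.5529
16.5529 cm


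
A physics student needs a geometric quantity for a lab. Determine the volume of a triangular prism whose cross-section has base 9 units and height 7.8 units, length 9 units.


Shape: triangular prism
Triangle base = 9 units, triangle height = 7.8 units, prism length L = 9 units
Formula: V = (1/2 * b * h_tri) * L
Cross-section area = 0.5 * 9 * 7.8 = 35.1
V = 35.1 * 9
V = 315.9
315.9 units^3


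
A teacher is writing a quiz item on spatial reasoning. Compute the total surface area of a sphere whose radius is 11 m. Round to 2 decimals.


Shape: sphere
Radius r = 11 m
Formula: SA = 4 * pi * r^2
r^2 = 121
SA = 4 * pi * 121
SA = 484 * pi
SA = 1520.53
1520.53 m^2


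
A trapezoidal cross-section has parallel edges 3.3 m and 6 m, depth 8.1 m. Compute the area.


Shape: trapezoid
Parallel sides a = 3.3 m, b = 6 m; Height h = 8.1 m
Formula: A = (a + b) * h / 2
a + b = 3.3 + 6 = 9.3
A = 9.3 * 8.1 / 2
A = 75.33 / 2
A = 37.665
37.665 m^2


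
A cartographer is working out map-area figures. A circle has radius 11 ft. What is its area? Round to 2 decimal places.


Shape: circle
Radius r = 11 ft
Formula: A = pi * r^2
r^2 = 11^2 = 121
A = pi * 121
A = 380.13
380.13 ft^2


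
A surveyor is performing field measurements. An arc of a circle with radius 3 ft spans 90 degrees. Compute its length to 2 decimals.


Shape: circular arc
Radius r = 3 ft, Angle = 90 degrees
Formula: L = (angle/360) * 2 * pi * r
2 * pi * r = 6 * pi
L = (90/360) * 6 * pi
L = 1.5 * pi
L = 4.71
4.71 ft


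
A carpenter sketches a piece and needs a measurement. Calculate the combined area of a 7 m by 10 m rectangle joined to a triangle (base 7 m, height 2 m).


Composite shape: rectangle + triangle
Rectangle area = 7 * 10 = 70
Triangle area = 0.5 * 7 * 2 = 7
Total = 70 + 7
Total = 77
77 m^2


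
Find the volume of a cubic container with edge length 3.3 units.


Shape: cube
Side s = 3.3 units
Formula: V = s^3
V = 3.3 * 3.3 * 3.3
V = 10.89 * 3.3
V = 35.937
35.937 units^3


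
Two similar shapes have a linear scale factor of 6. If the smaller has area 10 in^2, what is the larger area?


Linear scale factor k = 6
Original area = 10 in^2
Rule: under a linear scaling by k, areas scale by k^2.
k^2 = 6^2 = 36
New area = 10 * 36
New area = 360
360 in^2


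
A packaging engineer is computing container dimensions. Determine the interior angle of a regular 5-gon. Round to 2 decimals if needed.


Shape: regular pentagon (5 sides)
Formula: interior angle = (n - 2) * 180 / n
(n - 2) = 3
(n - 2) * 180 = 540
angle = 540 / 5
angle = 108
108 degrees


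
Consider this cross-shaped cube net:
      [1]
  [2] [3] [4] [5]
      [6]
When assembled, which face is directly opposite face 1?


Net: cross layout. Take square 3 as the base (bottom).
Fold the four squares in the horizontal row up around 3: 2 -> left, 4 -> right, 5 wraps to the top.
Fold 1 and 6 up from 3: 1 -> back, 6 -> front.
Opposite pairs are therefore: (1, 6), (2, 4), (3, 5).
Face 1 is opposite face 6.
face 6


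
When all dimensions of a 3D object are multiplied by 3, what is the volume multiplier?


Linear scale factor k = 3
Rule: under a linear scaling by k, volumes scale by k^3.
k^3 = 3 * 3 * 3
k^3 = 9 * 3
k^3 = 27
Volume scales by a factor of 27.
27 (dimensionless)


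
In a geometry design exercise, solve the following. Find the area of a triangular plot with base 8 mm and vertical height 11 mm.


Shape: triangle
Base b = 8 mm, Height h = 11 mm
Formula: A = (1/2) * b * h
A = 0.5 * 8 * 11
A = 0.5 * 88
A = 44
44 mm^2


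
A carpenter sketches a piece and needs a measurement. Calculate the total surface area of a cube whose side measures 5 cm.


Shape: cube
Side s = 5 cm
A cube has 6 square faces.
Formula: SA = 6 * s^2
s^2 = 25
SA = 6 * 25
SA = 150
150 cm^2


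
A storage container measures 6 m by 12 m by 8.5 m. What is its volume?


Shape: rectangular prism
l = 6 m, w = 12 m, h = 8.5 m
Formula: V = l * w * h
V = 6 * 12 * 8.5
V = 72 * 8.5
V = 612
612 m^3


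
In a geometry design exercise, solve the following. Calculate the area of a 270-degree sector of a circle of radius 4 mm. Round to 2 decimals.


Shape: circular sector
Radius r = 4 mm, Angle = 270 degrees
Formula: A = (angle/360) * pi * r^2
r^2 = 16
Fraction of circle = 270/360
A = (270/360) * pi * 16
A = 12 * pi
A = 37.7
37.7 mm^2


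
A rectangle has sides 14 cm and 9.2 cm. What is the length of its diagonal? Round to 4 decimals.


Shape: rectangle (diagonal via Pythagoras)
Sides: 14 cm and 9.2 cm
Formula: d = sqrt(l^2 + w^2)
l^2 = 196, w^2 = 84.64
l^2 + w^2 = 280.64
d = sqrt(280.64)
d = 16.7523
16.7523 cm


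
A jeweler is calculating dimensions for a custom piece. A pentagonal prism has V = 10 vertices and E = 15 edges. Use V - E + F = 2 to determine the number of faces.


Polyhedron: pentagonal prism
Euler's formula for convex polyhedra: V - E + F = 2
Given: V = 10 vertices and E = 15 edges
Solve for F:
F = 2 + E - V = 2 + 15 - 10 = 7
7 faces


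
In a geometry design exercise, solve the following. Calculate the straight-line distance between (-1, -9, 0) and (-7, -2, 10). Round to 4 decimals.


3D distance between two points
P1 = (-1, -9, 0), P2 = (-7, -2, 10)
Formula: d = sqrt((x2-x1)^2 + (y2-y1)^2 + (z2-z1)^2)
dx = -7 - -1 = -6
dy = -2 - -9 = 7
dz = 10 - 0 = 10
dx^2 + dy^2 + dz^2 = 36 + 49 + 100 = 185
d = sqrt(185)
d = 13.6015
13.6015 units


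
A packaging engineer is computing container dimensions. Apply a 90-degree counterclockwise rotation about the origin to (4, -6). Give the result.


Transformation: rotation about the origin
Original point: (4, -6)
Rule for 90 deg counterclockwise: (x, y) -> (-y, x)
Apply: (4, -6) -> (6, 4)
(6, 4)


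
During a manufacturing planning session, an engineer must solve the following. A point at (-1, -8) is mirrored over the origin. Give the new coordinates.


Transformation: reflection
Original point: (-1, -8)
Rule for reflection through the origin: (x, y) -> (-x, -y)
Apply: (-1, -8) -> (1, 8)
(1, 8)


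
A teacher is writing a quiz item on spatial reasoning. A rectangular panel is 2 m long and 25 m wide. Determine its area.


Shape: rectangle
Length l = 2 m, Width w = 25 m
Formula: A = l * w
A = 2 * 25
A = 50
50 m^2


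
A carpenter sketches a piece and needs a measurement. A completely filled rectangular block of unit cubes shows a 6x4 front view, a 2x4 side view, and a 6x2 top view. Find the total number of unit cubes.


Orthographic views of a solid rectangular block:
Front view 6 x 4 -> length = 6, height = 4
Side view 2 x 4 -> width = 2, height = 4 (consistent)
Top view 6 x 2 -> confirms length = 6, width = 2
The block is 6 x 2 x 4.
Total unit cubes = 6 * 2 * 4 = 48
48 unit cubes


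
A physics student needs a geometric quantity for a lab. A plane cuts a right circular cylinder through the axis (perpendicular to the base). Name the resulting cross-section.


Solid: right circular cylinder
Cutting plane: through the axis (perpendicular to the base)
Visualize the intersection of the plane with the solid's surface.
The boundary of the cut region is a rectangle.
rectangle


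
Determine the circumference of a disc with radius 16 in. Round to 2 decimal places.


Shape: circle
Radius r = 16 in
Formula: C = 2 * pi * r
C = 2 * pi * 16
C = 32 * pi
C = 100.53
100.53 in


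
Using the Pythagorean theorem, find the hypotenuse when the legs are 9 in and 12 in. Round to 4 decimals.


Shape: right triangle
Legs a = 9 in, b = 12 in
Formula: c = sqrt(a^2 + b^2)
a^2 = 81, b^2 = 144
a^2 + b^2 = 225
c = sqrt(225)
c = 15.0
15 in


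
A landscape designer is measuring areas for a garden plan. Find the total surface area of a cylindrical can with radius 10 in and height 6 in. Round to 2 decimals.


Shape: closed cylinder
Radius r = 10 in, Height h = 6 in
Formula: SA = 2*pi*r^2 + 2*pi*r*h = 2*pi*r*(r + h)
r + h = 16
2 * r * (r + h) = 2 * 10 * 16 = 320
SA = 320 * pi
SA = 1005.31
1005.31 in^2


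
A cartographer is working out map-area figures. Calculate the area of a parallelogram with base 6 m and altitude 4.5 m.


Shape: parallelogram
Base b = 6 m, Height h = 4.5 m
Formula: A = b * h
A = 6 * 4.5
A = 27
27 m^2


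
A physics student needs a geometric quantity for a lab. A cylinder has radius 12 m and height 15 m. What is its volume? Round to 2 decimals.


Shape: cylinder
Radius r = 12 m, Height h = 15 m
Formula: V = pi * r^2 * h
r^2 = 144
V = pi * 144 * 15
V = 2160 * pi
V = 6785.84
6785.84 m^3


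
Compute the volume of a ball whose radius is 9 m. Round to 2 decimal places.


Shape: sphere
Radius r = 9 m
Formula: V = (4/3) * pi * r^3
r^3 = 729
(4/3) * 729 = 972
V = 972 * pi
V = 3053.63
3053.63 m^3


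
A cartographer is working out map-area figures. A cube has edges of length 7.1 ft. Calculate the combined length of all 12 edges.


Shape: cube
Side s = 7.1 ft
A cube has 12 edges, all equal.
Formula: total edge length = 12 * s
Total = 12 * 7.1
Total = 85.2
85.2 ft


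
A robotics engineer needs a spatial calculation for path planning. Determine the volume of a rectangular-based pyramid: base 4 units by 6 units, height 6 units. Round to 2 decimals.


Shape: rectangular pyramid
Base: 4 units x 6 units, Height h = 6 units
Formula: V = (1/3) * base_area * h
base_area = 4 * 6 = 24
base_area * h = 24 * 6 = 144
V = 144 / 3
V = 48
48 units^3


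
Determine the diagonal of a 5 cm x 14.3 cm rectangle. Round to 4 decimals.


Shape: rectangle (diagonal via Pythagoras)
Sides: 5 cm and 14.3 cm
Formula: d = sqrt(l^2 + w^2)
l^2 = 25, w^2 = 204.49
l^2 + w^2 = 229.49
d = sqrt(229.49)
d = 15.1489
15.1489 cm


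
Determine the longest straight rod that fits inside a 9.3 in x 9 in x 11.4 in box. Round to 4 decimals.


Shape: rectangular box (space diagonal)
l = 9.3 in, w = 9 in, h = 11.4 in
Visualize: the diagonal of the base, then a right triangle with that diagonal and the height.
Formula: d = sqrt(l^2 + w^2 + h^2)
l^2 + w^2 + h^2 = 86.49 + 81 + 129.96 = 297.45
d = sqrt(297.45)
d = 17.2467
17.2467 in


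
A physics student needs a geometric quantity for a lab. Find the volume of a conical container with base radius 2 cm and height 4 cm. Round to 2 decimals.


Shape: cone
Radius r = 2 cm, Height h = 4 cm
Formula: V = (1/3) * pi * r^2 * h
r^2 = 4
pi * r^2 * h = pi * 4 * 4 = 16 * pi
V = 16 * pi / 3
V = 16.76
16.76 cm^3


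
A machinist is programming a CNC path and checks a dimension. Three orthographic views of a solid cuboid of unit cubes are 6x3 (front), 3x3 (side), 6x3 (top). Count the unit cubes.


Orthographic views of a solid rectangular block:
Front view 6 x 3 -> length = 6, height = 3
Side view 3 x 3 -> width = 3, height = 3 (consistent)
Top view 6 x 3 -> confirms length = 6, width = 3
The block is 6 x 3 x 3.
Total unit cubes = 6 * 3 * 3 = 54
54 unit cubes


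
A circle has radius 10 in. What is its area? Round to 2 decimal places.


Shape: circle
Radius r = 10 in
Formula: A = pi * r^2
r^2 = 10^2 = 100
A = pi * 100
A = 314.16
314.16 in^2


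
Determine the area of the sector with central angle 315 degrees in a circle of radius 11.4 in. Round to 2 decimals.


Shape: circular sector
Radius r = 11.4 in, Angle = 315 degrees
Formula: A = (angle/360) * pi * r^2
r^2 = 129.96
Fraction of circle = 315/360
A = (315/360) * pi * 129.96
A = 113.715 * pi
A = 357.25
357.25 in^2


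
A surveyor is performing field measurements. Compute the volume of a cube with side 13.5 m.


Shape: cube
Side s = 13.5 m
Formula: V = s^3
V = 13.5 * 13.5 * 13.5
V = 182.25 * 13.5
V = 2460.375
2460.375 m^3


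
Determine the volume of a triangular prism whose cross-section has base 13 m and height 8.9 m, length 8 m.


Shape: triangular prism
Triangle base = 13 m, triangle height = 8.9 m, prism length L = 8 m
Formula: V = (1/2 * b * h_tri) * L
Cross-section area = 0.5 * 13 * 8.9 = 57.85
V = 57.85 * 8
V = 462.8
462.8 m^3
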